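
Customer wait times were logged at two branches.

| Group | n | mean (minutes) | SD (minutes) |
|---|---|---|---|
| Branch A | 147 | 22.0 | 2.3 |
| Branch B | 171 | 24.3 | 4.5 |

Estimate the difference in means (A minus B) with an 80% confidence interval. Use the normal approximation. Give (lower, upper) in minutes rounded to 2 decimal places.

Per-group SEs: s₁/√n₁ = 2.3/√147 = 0.1897, s₂/√n₂ = 4.5/√171 = 0.3441.
Unpooled SE of the difference: √(0.03598609 + 0.11840481) = 0.3929.
Margin of error = z* · SE = 1.282 × 0.3929 = 0.5037.
x̄₁ − x̄₂ = 22.0 − 24.3 = -2.3000.
CI: -2.3000 ± 0.5037 = (-2.80, -1.80).

(-2.80, -1.80)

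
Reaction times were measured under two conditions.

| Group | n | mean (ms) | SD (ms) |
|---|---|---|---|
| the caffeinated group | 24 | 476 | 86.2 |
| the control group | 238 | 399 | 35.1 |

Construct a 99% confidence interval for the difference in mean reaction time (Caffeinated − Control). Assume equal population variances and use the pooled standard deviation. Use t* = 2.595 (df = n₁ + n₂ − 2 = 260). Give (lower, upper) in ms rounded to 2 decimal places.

(53.55, 100.45)

s_p = √[((n₁−1)s₁² + (n₂−1)s₂²)/(n₁+n₂−2)] = √[(23·86.2² + 237·35.1²)/260] = 42.1940.
SE = 42.1940·√(1/24 + 1/238) = 9.0366.
With t* = 2.595, margin = 2.595 × 9.0366 = 23.4500.
x̄₁ − x̄₂ = 476 − 399 = 77.0000; interval 77.0000 ± 23.4500 = (53.55, 100.45).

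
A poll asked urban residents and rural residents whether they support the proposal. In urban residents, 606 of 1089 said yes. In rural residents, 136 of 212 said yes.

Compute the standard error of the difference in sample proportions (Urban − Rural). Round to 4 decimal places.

Sample proportions: 606/1089 = 0.5565, 136/212 = 0.6415.
Each SE is √(p̂(1−p̂)/n): √(0.5565·0.4435/1089) = 0.01505 and √(0.6415·0.3585/212) = 0.03294.
SE(p̂₁ − p̂₂) = √(SE₁² + SE₂²) = √(0.0002265025 + 0.0010850436) = 0.03622, since the two samples are independent.

0.0362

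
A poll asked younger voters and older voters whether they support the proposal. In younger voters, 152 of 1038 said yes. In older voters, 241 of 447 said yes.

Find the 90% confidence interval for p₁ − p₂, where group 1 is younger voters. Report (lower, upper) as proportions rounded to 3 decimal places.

(-0.435, -0.350)

First, p̂₁ = 152/1038 = 0.1464; p̂₂ = 241/447 = 0.5391.
The two standard errors are √(0.1464×0.8536/1038) = 0.01097 and √(0.5391×0.4609/447) = 0.02358.
Because the samples are independent, SE_diff = √(0.01097² + 0.02358²) = 0.02601.
Using z* = 1.645 for 90%, ME = 1.645 × 0.02601 = 0.04279.
p̂₁ − p̂₂ = -0.3927; interval -0.3927 ± 0.04279 gives (-0.435, -0.350).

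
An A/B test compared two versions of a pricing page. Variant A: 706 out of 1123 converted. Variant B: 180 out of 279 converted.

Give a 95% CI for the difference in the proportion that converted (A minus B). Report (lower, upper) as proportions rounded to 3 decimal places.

(-0.079, 0.046)

First, p̂₁ = 706/1123 = 0.6287; p̂₂ = 180/279 = 0.6452.
The two standard errors are √(0.6287×0.3713/1123) = 0.01442 and √(0.6452×0.3548/279) = 0.02864.
Because the samples are independent, SE_diff = √(0.01442² + 0.02864²) = 0.03207.
Using z* = 1.960 for 95%, ME = 1.960 × 0.03207 = 0.06286.
p̂₁ − p̂₂ = -0.0165; interval -0.0165 ± 0.06286 gives (-0.079, 0.046).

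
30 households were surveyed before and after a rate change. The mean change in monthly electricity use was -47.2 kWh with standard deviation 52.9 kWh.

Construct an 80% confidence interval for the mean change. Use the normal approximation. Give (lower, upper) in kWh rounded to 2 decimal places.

(-59.58, -34.82)

Paired design: SE = s_d/√n = 52.9/√30 = 9.6582.
z* = 1.282; margin of error = 1.282 × 9.6582 = 12.3818.
-47.2 ± 12.3818 → (-59.58, -34.82).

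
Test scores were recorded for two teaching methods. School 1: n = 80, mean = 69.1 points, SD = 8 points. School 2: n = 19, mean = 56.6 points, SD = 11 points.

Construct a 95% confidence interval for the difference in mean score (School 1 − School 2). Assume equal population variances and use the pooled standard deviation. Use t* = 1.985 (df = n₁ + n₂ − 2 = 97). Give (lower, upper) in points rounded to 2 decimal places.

Pooled variance s_p² = [79·8² + 18·11²] / (80+19−2) = 74.5773, so s_p = 8.6358.
SE_diff = s_p·√(1/n₁ + 1/n₂) = 8.6358·√(1/80 + 1/19) = 2.2039.
t* = 1.985; margin = 1.985 × 2.2039 = 4.3747.
Difference = 69.1 − 56.6 = 12.5000.
12.5000 ± 4.3747 → (8.13, 16.87).

(8.13, 16.87)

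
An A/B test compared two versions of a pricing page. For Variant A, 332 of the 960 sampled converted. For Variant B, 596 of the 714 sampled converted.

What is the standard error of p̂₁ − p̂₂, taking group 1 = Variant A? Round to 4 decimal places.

0.0207

p̂₁ = 332/960 = 0.3458 and p̂₂ = 596/714 = 0.8347.
SE₁ = √(p̂₁(1−p̂₁)/n₁) = √(0.3458·0.6542/960) = 0.01535; SE₂ = √(0.8347·0.1653/714) = 0.01390.
Independent samples: SE of the difference = √(SE₁² + SE₂²) = √(0.0002356225 + 0.00019321) = 0.02071.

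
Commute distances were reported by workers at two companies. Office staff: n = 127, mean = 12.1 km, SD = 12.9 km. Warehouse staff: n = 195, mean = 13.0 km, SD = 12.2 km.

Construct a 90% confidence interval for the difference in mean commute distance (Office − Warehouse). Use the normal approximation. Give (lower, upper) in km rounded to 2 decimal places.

(-3.27, 1.47)

Per-group SEs: s₁/√n₁ = 12.9/√127 = 1.1447, s₂/√n₂ = 12.2/√195 = 0.8737.
Unpooled SE of the difference: √(1.31033809 + 0.76335169) = 1.4400.
Margin of error = z* · SE = 1.645 × 1.4400 = 2.3688.
x̄₁ − x̄₂ = 12.1 − 13.0 = -0.9000.
CI: -0.9000 ± 2.3688 = (-3.27, 1.47).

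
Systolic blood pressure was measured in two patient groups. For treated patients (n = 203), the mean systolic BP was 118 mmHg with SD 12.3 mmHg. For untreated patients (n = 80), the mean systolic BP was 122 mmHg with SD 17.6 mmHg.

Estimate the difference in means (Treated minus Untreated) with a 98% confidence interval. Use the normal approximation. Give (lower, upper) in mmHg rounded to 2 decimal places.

(-9.00, 1.00)

Per-group SEs: s₁/√n₁ = 12.3/√203 = 0.8633, s₂/√n₂ = 17.6/√80 = 1.9677.
Unpooled SE of the difference: √(0.74528689 + 3.87184329) = 2.1488.
Margin of error = z* · SE = 2.326 × 2.1488 = 4.9981.
x̄₁ − x̄₂ = 118 − 122 = -4.0000.
CI: -4.0000 ± 4.9981 = (-9.00, 1.00).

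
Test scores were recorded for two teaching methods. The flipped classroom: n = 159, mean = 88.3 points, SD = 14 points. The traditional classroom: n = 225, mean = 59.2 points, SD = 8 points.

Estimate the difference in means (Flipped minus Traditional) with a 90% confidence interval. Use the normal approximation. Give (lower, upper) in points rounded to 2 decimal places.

(27.07, 31.13)

Standard errors of each mean: 14/√159 = 1.1103 and 8/√225 = 0.5333.
SE(x̄₁ − x̄₂) = √(1.1103² + 0.5333²) = 1.2317 for independent samples with unequal variances.
With z* = 1.645, the margin is 1.645 × 1.2317 = 2.0261.
x̄₁ − x̄₂ = 88.3 − 59.2 = 29.1000; the interval is 29.1000 ± 2.0261 = (27.07, 31.13).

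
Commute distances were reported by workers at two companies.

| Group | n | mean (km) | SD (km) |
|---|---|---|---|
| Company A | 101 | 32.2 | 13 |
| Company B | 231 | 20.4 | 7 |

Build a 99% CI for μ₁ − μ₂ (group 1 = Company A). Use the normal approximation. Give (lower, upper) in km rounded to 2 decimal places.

Per-group SEs: s₁/√n₁ = 13/√101 = 1.2935, s₂/√n₂ = 7/√231 = 0.4606.
Unpooled SE of the difference: √(1.67314225 + 0.21215236) = 1.3731.
Margin of error = z* · SE = 2.576 × 1.3731 = 3.5371.
x̄₁ − x̄₂ = 32.2 − 20.4 = 11.8000.
CI: 11.8000 ± 3.5371 = (8.26, 15.34).

(8.26, 15.34)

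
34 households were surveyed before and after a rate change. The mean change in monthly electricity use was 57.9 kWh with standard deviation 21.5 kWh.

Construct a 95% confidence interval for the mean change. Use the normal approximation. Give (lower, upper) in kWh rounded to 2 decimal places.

Paired design: SE = s_d/√n = 21.5/√34 = 3.6872.
z* = 1.960; margin of error = 1.960 × 3.6872 = 7.2269.
57.9 ± 7.2269 → (50.67, 65.13).

(50.67, 65.13)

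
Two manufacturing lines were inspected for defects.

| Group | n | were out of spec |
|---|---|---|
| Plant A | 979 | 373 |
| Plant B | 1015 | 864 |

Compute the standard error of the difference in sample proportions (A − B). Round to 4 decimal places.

p̂₁ = 373/979 = 0.3810 and p̂₂ = 864/1015 = 0.8512.
SE₁ = √(p̂₁(1−p̂₁)/n₁) = √(0.3810·0.6190/979) = 0.01552; SE₂ = √(0.8512·0.1488/1015) = 0.01117.
Independent samples: SE of the difference = √(SE₁² + SE₂²) = √(0.0002408704 + 0.0001247689) = 0.01912.

0.0191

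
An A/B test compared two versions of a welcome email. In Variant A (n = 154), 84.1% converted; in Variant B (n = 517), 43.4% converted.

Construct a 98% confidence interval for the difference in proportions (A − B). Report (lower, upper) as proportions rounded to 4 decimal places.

Each SE is √(p̂(1−p̂)/n): √(0.8410·0.1590/154) = 0.02947 and √(0.4340·0.5660/517) = 0.02180.
SE(p̂₁ − p̂₂) = √(SE₁² + SE₂²) = √(0.0008684809 + 0.00047524) = 0.03666, since the two samples are independent.
At 98% confidence z* = 2.326; margin = 2.326 × 0.03666 = 0.08527.
The difference is 0.8410 − 0.4340 = 0.4070, so the interval is 0.4070 ± 0.08527 = (0.3217, 0.4923).

(0.3217, 0.4923)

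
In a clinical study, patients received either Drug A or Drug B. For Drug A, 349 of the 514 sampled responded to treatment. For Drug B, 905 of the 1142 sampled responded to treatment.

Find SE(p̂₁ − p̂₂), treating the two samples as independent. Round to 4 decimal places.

0.0238

p̂₁ = 349/514 = 0.6790 and p̂₂ = 905/1142 = 0.7925.
SE₁ = √(p̂₁(1−p̂₁)/n₁) = √(0.6790·0.3210/514) = 0.02059; SE₂ = √(0.7925·0.2075/1142) = 0.01200.
Independent samples: SE of the difference = √(SE₁² + SE₂²) = √(0.0004239481 + 0.000144) = 0.02383.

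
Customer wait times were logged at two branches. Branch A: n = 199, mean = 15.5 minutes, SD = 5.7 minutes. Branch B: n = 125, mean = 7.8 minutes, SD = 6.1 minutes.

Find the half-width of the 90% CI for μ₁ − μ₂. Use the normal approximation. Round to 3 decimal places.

1.117

SE₁ = s₁/√n₁ = 5.7/√199 = 0.4041; SE₂ = 6.1/√125 = 0.5456.
Independent samples, unequal variances: SE_diff = √(SE₁² + SE₂²) = √(0.16329681 + 0.29767936) = 0.6790.
z* = 1.645, so margin of error = 1.645 × 0.6790 = 1.1170.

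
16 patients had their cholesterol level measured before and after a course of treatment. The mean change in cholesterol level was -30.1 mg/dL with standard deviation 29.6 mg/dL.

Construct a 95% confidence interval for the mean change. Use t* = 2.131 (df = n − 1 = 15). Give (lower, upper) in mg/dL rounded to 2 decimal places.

(-45.87, -14.33)

Paired design: SE = s_d/√n = 29.6/√16 = 7.4000.
t* = 2.131; margin of error = 2.131 × 7.4000 = 15.7694.
-30.1 ± 15.7694 → (-45.87, -14.33).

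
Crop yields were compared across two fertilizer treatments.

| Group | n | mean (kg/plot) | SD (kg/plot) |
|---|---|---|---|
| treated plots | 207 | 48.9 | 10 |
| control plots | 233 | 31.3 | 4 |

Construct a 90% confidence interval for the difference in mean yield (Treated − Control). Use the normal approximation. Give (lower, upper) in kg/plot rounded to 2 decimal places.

Per-group SEs: s₁/√n₁ = 10/√207 = 0.6950, s₂/√n₂ = 4/√233 = 0.2620.
Unpooled SE of the difference: √(0.483025 + 0.068644) = 0.7427.
Margin of error = z* · SE = 1.645 × 0.7427 = 1.2217.
x̄₁ − x̄₂ = 48.9 − 31.3 = 17.6000.
CI: 17.6000 ± 1.2217 = (16.38, 18.82).

(16.38, 18.82)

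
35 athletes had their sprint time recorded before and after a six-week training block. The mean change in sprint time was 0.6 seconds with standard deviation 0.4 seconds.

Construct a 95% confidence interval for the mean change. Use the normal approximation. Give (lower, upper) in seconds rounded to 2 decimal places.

This is a matched-pairs design, so SE = s_d/√n = 0.4/√35 = 0.0676.
Margin = 1.960 × 0.0676 = 0.1325; the interval is 0.6 ± 0.1325 = (0.47, 0.73).

(0.47, 0.73)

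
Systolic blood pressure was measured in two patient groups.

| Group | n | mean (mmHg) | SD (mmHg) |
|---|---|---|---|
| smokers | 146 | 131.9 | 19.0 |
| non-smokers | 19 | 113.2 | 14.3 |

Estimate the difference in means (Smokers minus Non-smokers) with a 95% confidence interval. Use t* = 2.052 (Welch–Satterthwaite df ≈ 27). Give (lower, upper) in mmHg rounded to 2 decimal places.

Per-group SEs: s₁/√n₁ = 19.0/√146 = 1.5725, s₂/√n₂ = 14.3/√19 = 3.2806.
Unpooled SE of the difference: √(2.47275625 + 10.76233636) = 3.6380.
Margin of error = t* · SE = 2.052 × 3.6380 = 7.4652.
x̄₁ − x̄₂ = 131.9 − 113.2 = 18.7000.
CI: 18.7000 ± 7.4652 = (11.23, 26.17).

(11.23, 26.17)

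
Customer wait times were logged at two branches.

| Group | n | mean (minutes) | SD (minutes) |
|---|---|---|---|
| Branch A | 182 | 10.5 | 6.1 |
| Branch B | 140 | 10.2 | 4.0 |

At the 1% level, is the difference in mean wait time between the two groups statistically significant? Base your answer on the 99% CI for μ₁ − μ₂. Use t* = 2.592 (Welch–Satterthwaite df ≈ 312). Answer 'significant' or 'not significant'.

SE₁ = s₁/√n₁ = 6.1/√182 = 0.4522; SE₂ = 4.0/√140 = 0.3381.
Independent samples, unequal variances: SE_diff = √(SE₁² + SE₂²) = √(0.20448484 + 0.11431161) = 0.5646.
t* = 2.592, so margin of error = 2.592 × 0.5646 = 1.4634.
Difference in means = 10.5 − 10.2 = 0.3000.
0.3000 ± 1.4634 → (-1.1634, 1.7634).
The interval (-1.1634, 1.7634) contains 0, so the difference is not significant.

not significant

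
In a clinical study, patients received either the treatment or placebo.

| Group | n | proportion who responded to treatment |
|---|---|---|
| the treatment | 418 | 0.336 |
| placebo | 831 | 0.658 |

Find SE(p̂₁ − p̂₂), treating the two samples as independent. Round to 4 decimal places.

0.0284

SE₁ = √(p̂₁(1−p̂₁)/n₁) = √(0.3360·0.6640/418) = 0.02310; SE₂ = √(0.6580·0.3420/831) = 0.01646.
Independent samples: SE of the difference = √(SE₁² + SE₂²) = √(0.00053361 + 0.0002709316) = 0.02836.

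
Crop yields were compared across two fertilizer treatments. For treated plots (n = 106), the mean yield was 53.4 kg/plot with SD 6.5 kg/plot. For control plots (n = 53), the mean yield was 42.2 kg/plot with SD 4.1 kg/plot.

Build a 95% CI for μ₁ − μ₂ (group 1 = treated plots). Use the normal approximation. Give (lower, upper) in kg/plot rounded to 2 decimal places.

SE₁ = s₁/√n₁ = 6.5/√106 = 0.6313; SE₂ = 4.1/√53 = 0.5632.
Independent samples, unequal variances: SE_diff = √(SE₁² + SE₂²) = √(0.39853969 + 0.31719424) = 0.8460.
z* = 1.960, so margin of error = 1.960 × 0.8460 = 1.6582.
Difference in means = 53.4 − 42.2 = 11.2000.
11.2000 ± 1.6582 → (9.54, 12.86).

(9.54, 12.86)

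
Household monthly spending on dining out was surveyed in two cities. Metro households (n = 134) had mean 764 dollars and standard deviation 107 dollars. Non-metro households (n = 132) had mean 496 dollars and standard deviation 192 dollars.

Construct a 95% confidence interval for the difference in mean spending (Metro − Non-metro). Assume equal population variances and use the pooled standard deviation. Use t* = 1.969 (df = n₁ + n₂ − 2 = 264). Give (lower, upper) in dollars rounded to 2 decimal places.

(230.55, 305.45)

s_p = √[((n₁−1)s₁² + (n₂−1)s₂²)/(n₁+n₂−2)] = √[(133·107² + 131·192²)/264] = 155.1136.
SE = 155.1136·√(1/134 + 1/132) = 19.0218.
With t* = 1.969, margin = 1.969 × 19.0218 = 37.4539.
x̄₁ − x̄₂ = 764 − 496 = 268.0000; interval 268.0000 ± 37.4539 = (230.55, 305.45).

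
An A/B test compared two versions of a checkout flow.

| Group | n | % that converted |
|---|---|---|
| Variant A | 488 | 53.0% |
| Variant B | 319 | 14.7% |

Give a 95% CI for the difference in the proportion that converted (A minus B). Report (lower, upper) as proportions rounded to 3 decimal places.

(0.324, 0.442)

SE₁ = √(p̂₁(1−p̂₁)/n₁) = √(0.5300·0.4700/488) = 0.02259; SE₂ = √(0.1470·0.8530/319) = 0.01983.
Independent samples: SE of the difference = √(SE₁² + SE₂²) = √(0.0005103081 + 0.0003932289) = 0.03006.
z* for 95% confidence is 1.960, so the margin of error is 1.960 × 0.03006 = 0.05892.
Point estimate p̂₁ − p̂₂ = 0.5300 − 0.1470 = 0.3830.
0.3830 ± 0.05892 → (0.324, 0.442).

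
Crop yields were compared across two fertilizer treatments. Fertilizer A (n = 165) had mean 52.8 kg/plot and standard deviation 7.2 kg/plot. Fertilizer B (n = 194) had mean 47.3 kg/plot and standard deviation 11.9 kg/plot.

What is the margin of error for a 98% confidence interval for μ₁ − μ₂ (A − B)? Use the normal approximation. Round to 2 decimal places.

2.38

Per-group SEs: s₁/√n₁ = 7.2/√165 = 0.5605, s₂/√n₂ = 11.9/√194 = 0.8544.
Unpooled SE of the difference: √(0.31416025 + 0.72999936) = 1.0218.
Margin of error = z* · SE = 2.326 × 1.0218 = 2.3767.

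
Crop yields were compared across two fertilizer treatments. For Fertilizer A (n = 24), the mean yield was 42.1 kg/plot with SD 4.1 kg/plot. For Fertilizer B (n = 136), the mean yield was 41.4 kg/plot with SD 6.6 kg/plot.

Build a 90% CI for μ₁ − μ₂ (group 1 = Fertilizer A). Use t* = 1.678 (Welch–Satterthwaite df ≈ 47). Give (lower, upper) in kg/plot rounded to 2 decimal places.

(-1.00, 2.40)

Standard errors of each mean: 4.1/√24 = 0.8369 and 6.6/√136 = 0.5659.
SE(x̄₁ − x̄₂) = √(0.8369² + 0.5659²) = 1.0103 for independent samples with unequal variances.
With t* = 1.678, the margin is 1.678 × 1.0103 = 1.6953.
x̄₁ − x̄₂ = 42.1 − 41.4 = 0.7000; the interval is 0.7000 ± 1.6953 = (-1.00, 2.40).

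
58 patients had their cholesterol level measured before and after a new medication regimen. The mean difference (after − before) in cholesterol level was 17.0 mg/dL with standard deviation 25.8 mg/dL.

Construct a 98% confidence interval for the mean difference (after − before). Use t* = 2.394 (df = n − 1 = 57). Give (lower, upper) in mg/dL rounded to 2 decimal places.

Paired design: SE = s_d/√n = 25.8/√58 = 3.3877.
t* = 2.394; margin of error = 2.394 × 3.3877 = 8.1102.
17.0 ± 8.1102 → (8.89, 25.11).

(8.89, 25.11)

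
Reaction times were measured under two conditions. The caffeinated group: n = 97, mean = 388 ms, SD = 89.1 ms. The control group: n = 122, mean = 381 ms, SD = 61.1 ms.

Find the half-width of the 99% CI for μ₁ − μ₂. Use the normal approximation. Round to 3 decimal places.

27.316

SE₁ = s₁/√n₁ = 89.1/√97 = 9.0467; SE₂ = 61.1/√122 = 5.5317.
Independent samples, unequal variances: SE_diff = √(SE₁² + SE₂²) = √(81.84278089 + 30.59970489) = 10.6039.
z* = 2.576, so margin of error = 2.576 × 10.6039 = 27.3156.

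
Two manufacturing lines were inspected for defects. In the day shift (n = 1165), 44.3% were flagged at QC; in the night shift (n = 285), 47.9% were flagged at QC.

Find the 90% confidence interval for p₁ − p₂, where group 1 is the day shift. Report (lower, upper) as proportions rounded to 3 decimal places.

SE₁ = √(p̂₁(1−p̂₁)/n₁) = √(0.4430·0.5570/1165) = 0.01455; SE₂ = √(0.4790·0.5210/285) = 0.02959.
Independent samples: SE of the difference = √(SE₁² + SE₂²) = √(0.0002117025 + 0.0008755681) = 0.03297.
z* for 90% confidence is 1.645, so the margin of error is 1.645 × 0.03297 = 0.05424.
Point estimate p̂₁ − p̂₂ = 0.4430 − 0.4790 = -0.0360.
-0.0360 ± 0.05424 → (-0.090, 0.018).

(-0.090, 0.018)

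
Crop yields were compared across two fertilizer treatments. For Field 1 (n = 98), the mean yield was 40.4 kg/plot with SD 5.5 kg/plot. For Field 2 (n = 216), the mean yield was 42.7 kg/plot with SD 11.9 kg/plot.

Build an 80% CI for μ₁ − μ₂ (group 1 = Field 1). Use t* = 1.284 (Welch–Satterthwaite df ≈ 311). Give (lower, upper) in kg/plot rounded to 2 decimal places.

SE₁ = s₁/√n₁ = 5.5/√98 = 0.5556; SE₂ = 11.9/√216 = 0.8097.
Independent samples, unequal variances: SE_diff = √(SE₁² + SE₂²) = √(0.30869136 + 0.65561409) = 0.9820.
t* = 1.284, so margin of error = 1.284 × 0.9820 = 1.2609.
Difference in means = 40.4 − 42.7 = -2.3000.
-2.3000 ± 1.2609 → (-3.56, -1.04).

(-3.56, -1.04)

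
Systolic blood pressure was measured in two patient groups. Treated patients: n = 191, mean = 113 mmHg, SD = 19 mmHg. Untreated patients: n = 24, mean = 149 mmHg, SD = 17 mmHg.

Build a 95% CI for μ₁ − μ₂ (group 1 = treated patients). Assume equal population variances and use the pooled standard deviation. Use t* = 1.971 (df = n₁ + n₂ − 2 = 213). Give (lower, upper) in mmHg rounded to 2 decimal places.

(-44.02, -27.98)

s_p = √[((n₁−1)s₁² + (n₂−1)s₂²)/(n₁+n₂−2)] = √[(190·19² + 23·17²)/213] = 18.7943.
SE = 18.7943·√(1/191 + 1/24) = 4.0703.
With t* = 1.971, margin = 1.971 × 4.0703 = 8.0226.
x̄₁ − x̄₂ = 113 − 149 = -36.0000; interval -36.0000 ± 8.0226 = (-44.02, -27.98).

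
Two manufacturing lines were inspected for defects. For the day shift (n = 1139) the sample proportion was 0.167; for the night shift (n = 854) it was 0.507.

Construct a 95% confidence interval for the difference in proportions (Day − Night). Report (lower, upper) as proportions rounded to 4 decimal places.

Each SE is √(p̂(1−p̂)/n): √(0.1670·0.8330/1139) = 0.01105 and √(0.5070·0.4930/854) = 0.01711.
SE(p̂₁ − p̂₂) = √(SE₁² + SE₂²) = √(0.0001221025 + 0.0002927521) = 0.02037, since the two samples are independent.
At 95% confidence z* = 1.960; margin = 1.960 × 0.02037 = 0.03993.
The difference is 0.1670 − 0.5070 = -0.3400, so the interval is -0.3400 ± 0.03993 = (-0.3799, -0.3001).

(-0.3799, -0.3001)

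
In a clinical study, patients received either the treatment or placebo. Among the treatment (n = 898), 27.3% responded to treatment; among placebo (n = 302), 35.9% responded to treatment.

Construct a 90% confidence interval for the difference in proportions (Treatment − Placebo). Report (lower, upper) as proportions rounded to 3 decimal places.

SE₁ = √(p̂₁(1−p̂₁)/n₁) = √(0.2730·0.7270/898) = 0.01487; SE₂ = √(0.3590·0.6410/302) = 0.02760.
Independent samples: SE of the difference = √(SE₁² + SE₂²) = √(0.0002211169 + 0.00076176) = 0.03135.
z* for 90% confidence is 1.645, so the margin of error is 1.645 × 0.03135 = 0.05157.
Point estimate p̂₁ − p̂₂ = 0.2730 − 0.3590 = -0.0860.
-0.0860 ± 0.05157 → (-0.138, -0.034).

(-0.138, -0.034)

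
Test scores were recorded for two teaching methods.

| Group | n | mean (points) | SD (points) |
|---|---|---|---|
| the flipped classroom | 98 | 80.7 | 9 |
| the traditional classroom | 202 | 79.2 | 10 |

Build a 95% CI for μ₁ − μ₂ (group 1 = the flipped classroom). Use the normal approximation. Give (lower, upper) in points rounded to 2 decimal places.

(-0.75, 3.75)

Standard errors of each mean: 9/√98 = 0.9091 and 10/√202 = 0.7036.
SE(x̄₁ − x̄₂) = √(0.9091² + 0.7036²) = 1.1496 for independent samples with unequal variances.
With z* = 1.960, the margin is 1.960 × 1.1496 = 2.2532.
x̄₁ − x̄₂ = 80.7 − 79.2 = 1.5000; the interval is 1.5000 ± 2.2532 = (-0.75, 3.75).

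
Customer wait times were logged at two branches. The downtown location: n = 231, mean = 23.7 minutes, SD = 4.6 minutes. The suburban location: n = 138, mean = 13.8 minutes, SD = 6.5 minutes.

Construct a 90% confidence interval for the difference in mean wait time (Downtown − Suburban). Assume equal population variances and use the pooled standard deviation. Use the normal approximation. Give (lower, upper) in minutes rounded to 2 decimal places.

s_p = √[((n₁−1)s₁² + (n₂−1)s₂²)/(n₁+n₂−2)] = √[(230·4.6² + 137·6.5²)/367] = 5.3882.
SE = 5.3882·√(1/231 + 1/138) = 0.5797.
With z* = 1.645, margin = 1.645 × 0.5797 = 0.9536.
x̄₁ − x̄₂ = 23.7 − 13.8 = 9.9000; interval 9.9000 ± 0.9536 = (8.95, 10.85).

(8.95, 10.85)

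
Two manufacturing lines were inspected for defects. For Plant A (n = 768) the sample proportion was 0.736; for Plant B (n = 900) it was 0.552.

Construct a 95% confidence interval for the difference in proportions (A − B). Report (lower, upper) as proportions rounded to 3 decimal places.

The two standard errors are √(0.7360×0.2640/768) = 0.01591 and √(0.5520×0.4480/900) = 0.01658.
Because the samples are independent, SE_diff = √(0.01591² + 0.01658²) = 0.02298.
Using z* = 1.960 for 95%, ME = 1.960 × 0.02298 = 0.04504.
p̂₁ − p̂₂ = 0.1840; interval 0.1840 ± 0.04504 gives (0.139, 0.229).

(0.139, 0.229)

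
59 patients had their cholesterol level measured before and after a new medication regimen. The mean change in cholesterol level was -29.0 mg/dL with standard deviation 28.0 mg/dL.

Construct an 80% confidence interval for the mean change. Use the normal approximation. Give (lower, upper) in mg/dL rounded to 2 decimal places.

(-33.67, -24.33)

This is a matched-pairs design, so SE = s_d/√n = 28.0/√59 = 3.6453.
Margin = 1.282 × 3.6453 = 4.6733; the interval is -29.0 ± 4.6733 = (-33.67, -24.33).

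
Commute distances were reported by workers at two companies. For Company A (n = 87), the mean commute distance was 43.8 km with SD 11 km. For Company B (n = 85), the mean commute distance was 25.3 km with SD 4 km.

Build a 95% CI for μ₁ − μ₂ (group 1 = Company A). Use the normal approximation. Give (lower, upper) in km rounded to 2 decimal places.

Per-group SEs: s₁/√n₁ = 11/√87 = 1.1793, s₂/√n₂ = 4/√85 = 0.4339.
Unpooled SE of the difference: √(1.39074849 + 0.18826921) = 1.2566.
Margin of error = z* · SE = 1.960 × 1.2566 = 2.4629.
x̄₁ − x̄₂ = 43.8 − 25.3 = 18.5000.
CI: 18.5000 ± 2.4629 = (16.04, 20.96).

(16.04, 20.96)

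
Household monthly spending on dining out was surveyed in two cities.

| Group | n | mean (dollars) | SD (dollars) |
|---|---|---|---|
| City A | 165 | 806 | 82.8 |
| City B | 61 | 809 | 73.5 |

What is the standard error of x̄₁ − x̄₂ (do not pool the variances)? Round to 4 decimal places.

SE₁ = s₁/√n₁ = 82.8/√165 = 6.4460; SE₂ = 73.5/√61 = 9.4107.
Independent samples, unequal variances: SE_diff = √(SE₁² + SE₂²) = √(41.550916 + 88.56127449) = 11.4067.

11.4067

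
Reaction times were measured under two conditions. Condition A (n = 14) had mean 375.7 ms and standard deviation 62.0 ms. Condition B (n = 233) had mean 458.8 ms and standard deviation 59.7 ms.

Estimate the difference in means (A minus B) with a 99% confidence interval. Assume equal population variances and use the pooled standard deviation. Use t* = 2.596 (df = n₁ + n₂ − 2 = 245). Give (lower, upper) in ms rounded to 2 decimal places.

(-125.84, -40.36)

Pooled variance s_p² = [13·62.0² + 232·59.7²] / (14+233−2) = 3578.9424, so s_p = 59.8243.
SE_diff = s_p·√(1/n₁ + 1/n₂) = 59.8243·√(1/14 + 1/233) = 16.4621.
t* = 2.596; margin = 2.596 × 16.4621 = 42.7356.
Difference = 375.7 − 458.8 = -83.1000.
-83.1000 ± 42.7356 → (-125.84, -40.36).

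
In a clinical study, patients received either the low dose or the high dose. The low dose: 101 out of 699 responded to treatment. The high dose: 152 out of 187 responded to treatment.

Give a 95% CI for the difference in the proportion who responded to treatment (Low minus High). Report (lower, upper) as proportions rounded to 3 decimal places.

p̂₁ = 101/699 = 0.1445 and p̂₂ = 152/187 = 0.8128.
SE₁ = √(p̂₁(1−p̂₁)/n₁) = √(0.1445·0.8555/699) = 0.01330; SE₂ = √(0.8128·0.1872/187) = 0.02852.
Independent samples: SE of the difference = √(SE₁² + SE₂²) = √(0.00017689 + 0.0008133904) = 0.03147.
z* for 95% confidence is 1.960, so the margin of error is 1.960 × 0.03147 = 0.06168.
Point estimate p̂₁ − p̂₂ = 0.1445 − 0.8128 = -0.6683.
-0.6683 ± 0.06168 → (-0.730, -0.607).

(-0.730, -0.607)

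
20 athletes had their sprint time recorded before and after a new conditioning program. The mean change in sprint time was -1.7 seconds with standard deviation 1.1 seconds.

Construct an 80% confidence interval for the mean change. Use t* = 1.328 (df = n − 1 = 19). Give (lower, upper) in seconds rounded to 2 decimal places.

(-2.03, -1.37)

This is a matched-pairs design, so SE = s_d/√n = 1.1/√20 = 0.2460.
Margin = 1.328 × 0.2460 = 0.3267; the interval is -1.7 ± 0.3267 = (-2.03, -1.37).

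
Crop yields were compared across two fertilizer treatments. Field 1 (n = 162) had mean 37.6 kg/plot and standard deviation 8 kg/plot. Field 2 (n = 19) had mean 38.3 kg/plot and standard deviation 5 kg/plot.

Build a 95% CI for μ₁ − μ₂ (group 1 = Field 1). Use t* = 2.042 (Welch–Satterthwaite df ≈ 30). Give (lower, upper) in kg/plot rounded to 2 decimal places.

Per-group SEs: s₁/√n₁ = 8/√162 = 0.6285, s₂/√n₂ = 5/√19 = 1.1471.
Unpooled SE of the difference: √(0.39501225 + 1.31583841) = 1.3080.
Margin of error = t* · SE = 2.042 × 1.3080 = 2.6709.
x̄₁ − x̄₂ = 37.6 − 38.3 = -0.7000.
CI: -0.7000 ± 2.6709 = (-3.37, 1.97).

(-3.37, 1.97)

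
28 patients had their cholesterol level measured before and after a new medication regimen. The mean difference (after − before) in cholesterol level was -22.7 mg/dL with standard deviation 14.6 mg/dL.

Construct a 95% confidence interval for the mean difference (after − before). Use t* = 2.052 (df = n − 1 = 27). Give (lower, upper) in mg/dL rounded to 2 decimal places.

(-28.36, -17.04)

Paired design: SE = s_d/√n = 14.6/√28 = 2.7591.
t* = 2.052; margin of error = 2.052 × 2.7591 = 5.6617.
-22.7 ± 5.6617 → (-28.36, -17.04).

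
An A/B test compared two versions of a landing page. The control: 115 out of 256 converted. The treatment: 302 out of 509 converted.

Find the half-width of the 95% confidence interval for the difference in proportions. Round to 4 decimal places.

0.0744

Sample proportions: 115/256 = 0.4492, 302/509 = 0.5933.
Each SE is √(p̂(1−p̂)/n): √(0.4492·0.5508/256) = 0.03109 and √(0.5933·0.4067/509) = 0.02177.
SE(p̂₁ − p̂₂) = √(SE₁² + SE₂²) = √(0.0009665881 + 0.0004739329) = 0.03795, since the two samples are independent.
At 95% confidence z* = 1.960; margin = 1.960 × 0.03795 = 0.07438.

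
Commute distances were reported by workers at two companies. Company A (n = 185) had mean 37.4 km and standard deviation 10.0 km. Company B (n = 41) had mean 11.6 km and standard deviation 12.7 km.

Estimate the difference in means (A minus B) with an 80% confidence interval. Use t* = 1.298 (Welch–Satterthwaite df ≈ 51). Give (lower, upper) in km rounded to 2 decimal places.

Per-group SEs: s₁/√n₁ = 10.0/√185 = 0.7352, s₂/√n₂ = 12.7/√41 = 1.9834.
Unpooled SE of the difference: √(0.54051904 + 3.93387556) = 2.1153.
Margin of error = t* · SE = 1.298 × 2.1153 = 2.7457.
x̄₁ − x̄₂ = 37.4 − 11.6 = 25.8000.
CI: 25.8000 ± 2.7457 = (23.05, 28.55).

(23.05, 28.55)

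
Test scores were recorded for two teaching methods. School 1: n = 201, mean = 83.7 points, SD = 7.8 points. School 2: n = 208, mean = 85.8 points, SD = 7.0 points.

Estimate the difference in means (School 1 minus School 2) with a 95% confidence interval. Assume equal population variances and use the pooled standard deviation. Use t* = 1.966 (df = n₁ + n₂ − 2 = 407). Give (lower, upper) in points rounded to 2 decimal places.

(-3.54, -0.66)

s_p = √[((n₁−1)s₁² + (n₂−1)s₂²)/(n₁+n₂−2)] = √[(200·7.8² + 207·7.0²)/407] = 7.4039.
SE = 7.4039·√(1/201 + 1/208) = 0.7323.
With t* = 1.966, margin = 1.966 × 0.7323 = 1.4397.
x̄₁ − x̄₂ = 83.7 − 85.8 = -2.1000; interval -2.1000 ± 1.4397 = (-3.54, -0.66).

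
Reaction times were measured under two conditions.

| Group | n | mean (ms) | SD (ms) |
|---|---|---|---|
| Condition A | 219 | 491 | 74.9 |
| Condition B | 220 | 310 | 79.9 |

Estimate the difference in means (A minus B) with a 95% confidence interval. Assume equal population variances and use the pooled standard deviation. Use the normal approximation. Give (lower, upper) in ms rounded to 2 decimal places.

(166.51, 195.49)

Pooled variance s_p² = [218·74.9² + 219·79.9²] / (219+220−2) = 5997.8956, so s_p = 77.4461.
SE_diff = s_p·√(1/n₁ + 1/n₂) = 77.4461·√(1/219 + 1/220) = 7.3926.
z* = 1.960; margin = 1.960 × 7.3926 = 14.4895.
Difference = 491 − 310 = 181.0000.
181.0000 ± 14.4895 → (166.51, 195.49).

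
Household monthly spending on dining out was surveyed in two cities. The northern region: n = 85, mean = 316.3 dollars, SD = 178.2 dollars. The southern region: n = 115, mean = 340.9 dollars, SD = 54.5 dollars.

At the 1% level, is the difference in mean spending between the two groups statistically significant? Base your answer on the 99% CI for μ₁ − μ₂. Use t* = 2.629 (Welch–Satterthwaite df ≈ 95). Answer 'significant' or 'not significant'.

not significant

SE₁ = s₁/√n₁ = 178.2/√85 = 19.3285; SE₂ = 54.5/√115 = 5.0822.
Independent samples, unequal variances: SE_diff = √(SE₁² + SE₂²) = √(373.59091225 + 25.82875684) = 19.9855.
t* = 2.629, so margin of error = 2.629 × 19.9855 = 52.5419.
Difference in means = 316.3 − 340.9 = -24.6000.
-24.6000 ± 52.5419 → (-77.1419, 27.9419).
The interval (-77.1419, 27.9419) contains 0, so the difference is not significant.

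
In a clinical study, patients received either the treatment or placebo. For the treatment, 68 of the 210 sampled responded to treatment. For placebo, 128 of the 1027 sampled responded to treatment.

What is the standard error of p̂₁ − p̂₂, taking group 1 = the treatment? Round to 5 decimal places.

First, p̂₁ = 68/210 = 0.3238; p̂₂ = 128/1027 = 0.1246.
The two standard errors are √(0.3238×0.6762/210) = 0.03229 and √(0.1246×0.8754/1027) = 0.01031.
Because the samples are independent, SE_diff = √(0.03229² + 0.01031²) = 0.03390.

0.03390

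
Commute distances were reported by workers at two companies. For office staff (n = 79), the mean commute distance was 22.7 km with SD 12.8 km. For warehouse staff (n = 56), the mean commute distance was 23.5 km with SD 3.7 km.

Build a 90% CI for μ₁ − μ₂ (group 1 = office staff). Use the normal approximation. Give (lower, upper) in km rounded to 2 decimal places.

(-3.30, 1.70)

Standard errors of each mean: 12.8/√79 = 1.4401 and 3.7/√56 = 0.4944.
SE(x̄₁ − x̄₂) = √(1.4401² + 0.4944²) = 1.5226 for independent samples with unequal variances.
With z* = 1.645, the margin is 1.645 × 1.5226 = 2.5047.
x̄₁ − x̄₂ = 22.7 − 23.5 = -0.8000; the interval is -0.8000 ± 2.5047 = (-3.30, 1.70).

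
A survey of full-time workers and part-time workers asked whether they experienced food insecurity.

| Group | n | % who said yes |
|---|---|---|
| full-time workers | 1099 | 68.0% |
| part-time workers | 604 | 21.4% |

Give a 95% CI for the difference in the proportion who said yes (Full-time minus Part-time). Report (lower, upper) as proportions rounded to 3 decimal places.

Each SE is √(p̂(1−p̂)/n): √(0.6800·0.3200/1099) = 0.01407 and √(0.2140·0.7860/604) = 0.01669.
SE(p̂₁ − p̂₂) = √(SE₁² + SE₂²) = √(0.0001979649 + 0.0002785561) = 0.02183, since the two samples are independent.
At 95% confidence z* = 1.960; margin = 1.960 × 0.02183 = 0.04279.
The difference is 0.6800 − 0.2140 = 0.4660, so the interval is 0.4660 ± 0.04279 = (0.423, 0.509).

(0.423, 0.509)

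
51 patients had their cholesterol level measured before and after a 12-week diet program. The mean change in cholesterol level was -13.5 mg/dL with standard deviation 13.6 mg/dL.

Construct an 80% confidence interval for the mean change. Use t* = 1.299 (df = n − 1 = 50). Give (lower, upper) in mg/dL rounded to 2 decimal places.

This is a matched-pairs design, so SE = s_d/√n = 13.6/√51 = 1.9044.
Margin = 1.299 × 1.9044 = 2.4738; the interval is -13.5 ± 2.4738 = (-15.97, -11.03).

(-15.97, -11.03)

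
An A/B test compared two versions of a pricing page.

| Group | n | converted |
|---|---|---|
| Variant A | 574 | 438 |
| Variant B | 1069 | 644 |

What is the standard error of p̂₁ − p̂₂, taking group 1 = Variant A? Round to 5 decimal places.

0.02322

p̂₁ = 438/574 = 0.7631 and p̂₂ = 644/1069 = 0.6024.
SE₁ = √(p̂₁(1−p̂₁)/n₁) = √(0.7631·0.2369/574) = 0.01775; SE₂ = √(0.6024·0.3976/1069) = 0.01497.
Independent samples: SE of the difference = √(SE₁² + SE₂²) = √(0.0003150625 + 0.0002241009) = 0.02322.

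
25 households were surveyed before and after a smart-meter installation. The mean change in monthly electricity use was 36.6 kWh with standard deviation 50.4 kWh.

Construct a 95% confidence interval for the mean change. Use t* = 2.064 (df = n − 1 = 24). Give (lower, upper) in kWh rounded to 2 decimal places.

Paired design: SE = s_d/√n = 50.4/√25 = 10.0800.
t* = 2.064; margin of error = 2.064 × 10.0800 = 20.8051.
36.6 ± 20.8051 → (15.79, 57.41).

(15.79, 57.41)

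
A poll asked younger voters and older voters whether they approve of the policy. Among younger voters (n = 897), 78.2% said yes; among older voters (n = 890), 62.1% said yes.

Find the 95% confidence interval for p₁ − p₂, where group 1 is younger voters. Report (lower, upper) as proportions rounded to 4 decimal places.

Each SE is √(p̂(1−p̂)/n): √(0.7820·0.2180/897) = 0.01379 and √(0.6210·0.3790/890) = 0.01626.
SE(p̂₁ − p̂₂) = √(SE₁² + SE₂²) = √(0.0001901641 + 0.0002643876) = 0.02132, since the two samples are independent.
At 95% confidence z* = 1.960; margin = 1.960 × 0.02132 = 0.04179.
The difference is 0.7820 − 0.6210 = 0.1610, so the interval is 0.1610 ± 0.04179 = (0.1192, 0.2028).

(0.1192, 0.2028)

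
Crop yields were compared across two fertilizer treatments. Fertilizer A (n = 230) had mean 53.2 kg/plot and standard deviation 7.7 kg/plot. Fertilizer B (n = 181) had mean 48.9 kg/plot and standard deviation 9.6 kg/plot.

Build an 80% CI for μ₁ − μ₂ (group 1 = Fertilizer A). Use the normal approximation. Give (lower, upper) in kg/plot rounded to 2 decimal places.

(3.18, 5.42)

Per-group SEs: s₁/√n₁ = 7.7/√230 = 0.5077, s₂/√n₂ = 9.6/√181 = 0.7136.
Unpooled SE of the difference: √(0.25775929 + 0.50922496) = 0.8758.
Margin of error = z* · SE = 1.282 × 0.8758 = 1.1228.
x̄₁ − x̄₂ = 53.2 − 48.9 = 4.3000.
CI: 4.3000 ± 1.1228 = (3.18, 5.42).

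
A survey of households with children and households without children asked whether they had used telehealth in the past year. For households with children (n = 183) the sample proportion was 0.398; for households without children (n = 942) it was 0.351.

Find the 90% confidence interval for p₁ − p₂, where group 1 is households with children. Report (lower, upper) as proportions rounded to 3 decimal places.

(-0.018, 0.112)

Each SE is √(p̂(1−p̂)/n): √(0.3980·0.6020/183) = 0.03618 and √(0.3510·0.6490/942) = 0.01555.
SE(p̂₁ − p̂₂) = √(SE₁² + SE₂²) = √(0.0013089924 + 0.0002418025) = 0.03938, since the two samples are independent.
At 90% confidence z* = 1.645; margin = 1.645 × 0.03938 = 0.06478.
The difference is 0.3980 − 0.3510 = 0.0470, so the interval is 0.0470 ± 0.06478 = (-0.018, 0.112).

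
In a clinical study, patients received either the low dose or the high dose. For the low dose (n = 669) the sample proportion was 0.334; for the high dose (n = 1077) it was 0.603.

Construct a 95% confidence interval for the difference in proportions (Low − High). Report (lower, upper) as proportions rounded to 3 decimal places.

(-0.315, -0.223)

Each SE is √(p̂(1−p̂)/n): √(0.3340·0.6660/669) = 0.01823 and √(0.6030·0.3970/1077) = 0.01491.
SE(p̂₁ − p̂₂) = √(SE₁² + SE₂²) = √(0.0003323329 + 0.0002223081) = 0.02355, since the two samples are independent.
At 95% confidence z* = 1.960; margin = 1.960 × 0.02355 = 0.04616.
The difference is 0.3340 − 0.6030 = -0.2690, so the interval is -0.2690 ± 0.04616 = (-0.315, -0.223).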